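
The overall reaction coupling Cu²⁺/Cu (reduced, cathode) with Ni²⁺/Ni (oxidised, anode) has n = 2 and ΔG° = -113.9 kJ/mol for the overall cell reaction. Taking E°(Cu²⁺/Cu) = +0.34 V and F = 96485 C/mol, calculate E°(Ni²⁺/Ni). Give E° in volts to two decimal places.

E°cell = −ΔG°/(nF) = −(-113.9×10³)/((2)(96485)) = +0.590 V.
Since Cu²⁺/Cu is the cathode and Ni²⁺/Ni the anode, E°cell = E°(Cu²⁺/Cu) − E°(Ni²⁺/Ni).
So E°(Ni²⁺/Ni) = E°(Cu²⁺/Cu) − E°cell = (+0.34) − (+0.590) = -0.25 V.

-0.25 V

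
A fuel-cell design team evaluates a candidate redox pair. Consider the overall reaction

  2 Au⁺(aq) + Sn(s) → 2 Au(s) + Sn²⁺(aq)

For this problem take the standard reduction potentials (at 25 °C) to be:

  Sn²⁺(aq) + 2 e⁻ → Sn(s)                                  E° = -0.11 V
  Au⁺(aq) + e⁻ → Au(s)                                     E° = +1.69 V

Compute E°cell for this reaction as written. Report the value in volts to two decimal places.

The Au⁺/Au couple has the higher reduction potential, so it is the cathode; Sn²⁺/Sn is oxidised at the anode.
E°cell = E°(cathode) − E°(anode) = (+1.69) − (-0.11) = +1.80 V.

+1.80 V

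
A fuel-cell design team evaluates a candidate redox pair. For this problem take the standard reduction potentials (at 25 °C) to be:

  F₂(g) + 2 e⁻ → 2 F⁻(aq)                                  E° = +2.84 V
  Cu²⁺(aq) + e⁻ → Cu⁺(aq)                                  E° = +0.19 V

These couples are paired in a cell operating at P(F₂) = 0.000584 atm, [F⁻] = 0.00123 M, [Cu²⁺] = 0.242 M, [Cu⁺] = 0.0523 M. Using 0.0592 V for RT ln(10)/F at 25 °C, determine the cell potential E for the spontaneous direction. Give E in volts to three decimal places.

+2.687 V

F₂/F⁻ is the cathode (higher E°), Cu²⁺/Cu⁺ the anode: E°cell = +2.84 − (+0.19) = +2.65 V, n = 2.
Overall: F₂(g) + 2 Cu⁺(aq) → 2 F⁻(aq) + 2 Cu²⁺(aq)
Q = [F⁻]^2·[Cu²⁺]^2 / (P(F₂)·[Cu⁺]^2); log Q = -1.256.
E = E° − (0.0592/n) log Q = +2.65 − (0.0592/2)(-1.256) = +2.687 V.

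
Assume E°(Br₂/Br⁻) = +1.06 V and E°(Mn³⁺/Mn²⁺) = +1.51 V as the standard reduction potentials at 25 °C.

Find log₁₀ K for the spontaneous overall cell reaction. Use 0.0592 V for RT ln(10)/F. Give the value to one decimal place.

Cathode: Mn³⁺/Mn²⁺; anode: Br₂/Br⁻. E°cell = +0.45 V, n = 2.
log K = nE°cell / 0.0592 = (2)(+0.45) / 0.0592 = 15.2.

15.2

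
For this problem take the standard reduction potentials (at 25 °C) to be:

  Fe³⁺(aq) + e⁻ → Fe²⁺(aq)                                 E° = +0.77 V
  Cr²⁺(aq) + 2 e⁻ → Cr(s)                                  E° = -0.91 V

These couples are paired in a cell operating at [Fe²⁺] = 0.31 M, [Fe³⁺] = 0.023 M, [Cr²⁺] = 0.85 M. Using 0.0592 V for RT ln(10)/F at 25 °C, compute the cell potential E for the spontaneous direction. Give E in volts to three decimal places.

+1.615 V

Fe³⁺/Fe²⁺ is the cathode (higher E°), Cr²⁺/Cr the anode: E°cell = +0.77 − (-0.91) = +1.68 V, n = 2.
Overall: 2 Fe³⁺(aq) + Cr(s) → 2 Fe²⁺(aq) + Cr²⁺(aq)
Q = [Fe²⁺]^2·[Cr²⁺] / ([Fe³⁺]^2); log Q = 2.189.
E = E° − (0.0592/n) log Q = +1.68 − (0.0592/2)(2.189) = +1.615 V.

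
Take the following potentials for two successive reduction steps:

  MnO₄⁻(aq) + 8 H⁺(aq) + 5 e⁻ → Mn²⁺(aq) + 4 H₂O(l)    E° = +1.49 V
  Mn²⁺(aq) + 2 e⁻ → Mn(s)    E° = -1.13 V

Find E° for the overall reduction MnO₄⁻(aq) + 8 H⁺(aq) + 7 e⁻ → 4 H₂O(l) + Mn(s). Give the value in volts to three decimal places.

Since ΔG° = −nFE° is additive over sequential reductions, n₃E°₃ = n₁E°₁ + n₂E°₂.
E°₃ = (5×+1.49 + 2×-1.13) / 7 = (+5.190) / 7 = +0.741 V.

+0.741 V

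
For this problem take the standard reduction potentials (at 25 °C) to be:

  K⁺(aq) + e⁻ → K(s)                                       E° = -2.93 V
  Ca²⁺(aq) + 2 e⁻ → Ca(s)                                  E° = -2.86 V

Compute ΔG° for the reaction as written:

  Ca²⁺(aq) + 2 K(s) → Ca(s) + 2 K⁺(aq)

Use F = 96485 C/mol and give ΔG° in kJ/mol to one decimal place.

-13.5 kJ/mol

As written, Ca²⁺/Ca is reduced (cathode) and K⁺/K is oxidised (anode), so E°cell = (-2.86) − (-2.93) = +0.07 V.
Balancing electrons gives n = 2.
ΔG° = −nFE° = −(2)(96485)(+0.07) = -13,508 J = -13.5 kJ/mol.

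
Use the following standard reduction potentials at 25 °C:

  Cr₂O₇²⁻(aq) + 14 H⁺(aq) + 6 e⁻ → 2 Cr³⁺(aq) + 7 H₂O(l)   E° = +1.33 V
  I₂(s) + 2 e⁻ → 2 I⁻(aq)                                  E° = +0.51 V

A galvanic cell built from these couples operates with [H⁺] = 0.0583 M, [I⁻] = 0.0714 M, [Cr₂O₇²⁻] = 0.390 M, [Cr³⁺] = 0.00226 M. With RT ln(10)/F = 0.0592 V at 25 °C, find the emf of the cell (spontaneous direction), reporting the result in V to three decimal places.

Cr₂O₇²⁻/Cr³⁺ is the cathode (higher E°), I₂/I⁻ the anode: E°cell = +1.33 − (+0.51) = +0.82 V, n = 6.
Overall: Cr₂O₇²⁻(aq) + 14 H⁺(aq) + 6 I⁻(aq) → 2 Cr³⁺(aq) + 7 H₂O(l) + 3 I₂(s)
Q = [Cr³⁺]^2 / ([Cr₂O₇²⁻]·[H⁺]^14·[I⁻]^6); log Q = 19.276.
E = E° − (0.0592/n) log Q = +0.82 − (0.0592/6)(19.276) = +0.630 V.

+0.630 V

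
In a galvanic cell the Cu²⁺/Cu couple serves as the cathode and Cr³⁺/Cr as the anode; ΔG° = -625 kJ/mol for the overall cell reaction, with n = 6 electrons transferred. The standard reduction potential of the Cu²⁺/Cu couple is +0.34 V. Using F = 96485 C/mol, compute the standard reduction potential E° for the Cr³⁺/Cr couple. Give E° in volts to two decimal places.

E°cell = −ΔG°/(nF) = −(-625×10³)/((6)(96485)) = +1.080 V.
Since Cu²⁺/Cu is the cathode and Cr³⁺/Cr the anode, E°cell = E°(Cu²⁺/Cu) − E°(Cr³⁺/Cr).
So E°(Cr³⁺/Cr) = E°(Cu²⁺/Cu) − E°cell = (+0.34) − (+1.080) = -0.74 V.

-0.74 V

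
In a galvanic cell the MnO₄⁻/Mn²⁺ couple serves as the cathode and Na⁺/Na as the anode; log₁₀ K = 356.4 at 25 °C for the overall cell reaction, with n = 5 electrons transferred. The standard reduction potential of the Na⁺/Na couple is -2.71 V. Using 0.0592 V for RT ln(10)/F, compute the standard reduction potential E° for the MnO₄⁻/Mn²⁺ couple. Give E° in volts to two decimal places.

+1.51 V

E°cell = (0.0592/n)·log K = (0.0592/5)(356.4) = +4.220 V.
Since MnO₄⁻/Mn²⁺ is the cathode and Na⁺/Na the anode, E°cell = E°(MnO₄⁻/Mn²⁺) − E°(Na⁺/Na).
So E°(MnO₄⁻/Mn²⁺) = E°cell + E°(Na⁺/Na) = +4.220 + (-2.71) = +1.51 V.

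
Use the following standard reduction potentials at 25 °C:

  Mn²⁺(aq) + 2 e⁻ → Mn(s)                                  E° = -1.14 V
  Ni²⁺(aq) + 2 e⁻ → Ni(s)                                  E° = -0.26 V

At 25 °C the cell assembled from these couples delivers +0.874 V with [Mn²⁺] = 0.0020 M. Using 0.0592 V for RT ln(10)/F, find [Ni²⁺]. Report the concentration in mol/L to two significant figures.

Ni²⁺/Ni is the cathode, Mn²⁺/Mn the anode: E°cell = +0.88 V, n = 2.
Overall reaction: Ni²⁺(aq) + Mn(s) → Ni(s) + Mn²⁺(aq); Q = [Mn²⁺]^1/[Ni²⁺]^1.
From E = E° − (0.0592/n) log Q: log Q = (E° − E)·n/0.0592 = (+0.88 − (+0.874))·2/0.0592 = 0.2027.
So 1·log[Ni²⁺] = 1·log(0.002) − log Q = -2.6990 − (0.2027) = -2.9017; [Ni²⁺] = 10^(-2.9017) ≈ 0.0013 M.

0.0013 M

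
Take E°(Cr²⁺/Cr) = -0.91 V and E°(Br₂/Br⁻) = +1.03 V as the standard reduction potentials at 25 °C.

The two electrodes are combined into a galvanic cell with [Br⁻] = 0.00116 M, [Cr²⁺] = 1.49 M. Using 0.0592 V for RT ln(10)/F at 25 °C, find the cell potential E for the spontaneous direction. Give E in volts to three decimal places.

Br₂/Br⁻ is the cathode (higher E°), Cr²⁺/Cr the anode: E°cell = +1.03 − (-0.91) = +1.94 V, n = 2.
Overall: Br₂(l) + Cr(s) → 2 Br⁻(aq) + Cr²⁺(aq)
Q = [Br⁻]^2·[Cr²⁺]; log Q = -5.698.
E = E° − (0.0592/n) log Q = +1.94 − (0.0592/2)(-5.698) = +2.109 V.

+2.109 V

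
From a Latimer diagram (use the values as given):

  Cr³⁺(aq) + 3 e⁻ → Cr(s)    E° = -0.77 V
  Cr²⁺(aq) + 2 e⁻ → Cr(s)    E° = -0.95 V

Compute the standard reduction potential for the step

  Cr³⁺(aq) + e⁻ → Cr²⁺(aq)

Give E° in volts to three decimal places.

Sequential free energies add, so n₃E°₃ = n₁E°₁ + n₂E°₂.
With n₃ = 3, and the known step contributing 2×(-0.95) V, the unknown satisfies 1·E° = 3×(-0.77) − 2×(-0.95) = -0.410.
E° = -0.410 / 1 = -0.410 V.

-0.410 V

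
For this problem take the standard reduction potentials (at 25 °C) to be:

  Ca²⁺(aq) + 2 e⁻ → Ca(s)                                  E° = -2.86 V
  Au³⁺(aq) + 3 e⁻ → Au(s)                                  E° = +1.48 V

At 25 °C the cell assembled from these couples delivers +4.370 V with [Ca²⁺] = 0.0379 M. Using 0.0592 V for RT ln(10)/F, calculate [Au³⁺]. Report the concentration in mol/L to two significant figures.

0.24 M

Au³⁺/Au is the cathode, Ca²⁺/Ca the anode: E°cell = +4.34 V, n = 6.
Overall reaction: 2 Au³⁺(aq) + 3 Ca(s) → 2 Au(s) + 3 Ca²⁺(aq); Q = [Ca²⁺]^3/[Au³⁺]^2.
From E = E° − (0.0592/n) log Q: log Q = (E° − E)·n/0.0592 = (+4.34 − (+4.370))·6/0.0592 = -3.0405.
So 2·log[Au³⁺] = 3·log(0.0379) − log Q = -4.2641 − (-3.0405) = -1.2236; log[Au³⁺] = -1.2236 / 2 = -0.6118; [Au³⁺] = 10^(-0.6118) ≈ 0.24 M.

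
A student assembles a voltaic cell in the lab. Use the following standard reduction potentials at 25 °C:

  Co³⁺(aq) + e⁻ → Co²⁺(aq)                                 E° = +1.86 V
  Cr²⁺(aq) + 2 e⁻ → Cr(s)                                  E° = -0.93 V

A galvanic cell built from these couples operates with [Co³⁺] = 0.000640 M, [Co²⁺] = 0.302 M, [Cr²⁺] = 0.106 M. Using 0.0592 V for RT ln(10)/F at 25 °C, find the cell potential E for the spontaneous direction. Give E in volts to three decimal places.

Co³⁺/Co²⁺ is the cathode (higher E°), Cr²⁺/Cr the anode: E°cell = +1.86 − (-0.93) = +2.79 V, n = 2.
Overall: 2 Co³⁺(aq) + Cr(s) → 2 Co²⁺(aq) + Cr²⁺(aq)
Q = [Co²⁺]^2·[Cr²⁺] / ([Co³⁺]^2); log Q = 4.373.
E = E° − (0.0592/n) log Q = +2.79 − (0.0592/2)(4.373) = +2.661 V.

+2.661 V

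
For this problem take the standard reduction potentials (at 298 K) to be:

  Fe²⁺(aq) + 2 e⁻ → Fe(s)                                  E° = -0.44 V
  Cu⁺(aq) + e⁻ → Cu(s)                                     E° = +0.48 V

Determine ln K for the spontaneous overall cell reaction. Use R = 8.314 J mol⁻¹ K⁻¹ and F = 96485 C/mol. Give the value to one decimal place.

Cathode: Cu⁺/Cu; anode: Fe²⁺/Fe. E°cell = (+0.48) − (-0.44) = +0.92 V, with n = 2.
ΔG° = −nFE° = −RT ln K, so ln K = nFE°/(RT) = (2)(96485)(+0.92) / ((8.314)(298)) = 71.656.

71.7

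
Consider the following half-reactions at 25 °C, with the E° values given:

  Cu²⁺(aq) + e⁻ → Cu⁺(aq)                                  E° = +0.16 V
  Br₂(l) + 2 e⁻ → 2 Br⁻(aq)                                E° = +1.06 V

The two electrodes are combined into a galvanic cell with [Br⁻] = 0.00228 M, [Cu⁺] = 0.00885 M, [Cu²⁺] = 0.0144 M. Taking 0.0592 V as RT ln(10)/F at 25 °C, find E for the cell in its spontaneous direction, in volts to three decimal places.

+1.044 V

Br₂/Br⁻ is the cathode (higher E°), Cu²⁺/Cu⁺ the anode: E°cell = +1.06 − (+0.16) = +0.90 V, n = 2.
Overall: Br₂(l) + 2 Cu⁺(aq) → 2 Br⁻(aq) + 2 Cu²⁺(aq)
Q = [Br⁻]^2·[Cu²⁺]^2 / ([Cu⁺]^2); log Q = -4.861.
E = E° − (0.0592/n) log Q = +0.90 − (0.0592/2)(-4.861) = +1.044 V.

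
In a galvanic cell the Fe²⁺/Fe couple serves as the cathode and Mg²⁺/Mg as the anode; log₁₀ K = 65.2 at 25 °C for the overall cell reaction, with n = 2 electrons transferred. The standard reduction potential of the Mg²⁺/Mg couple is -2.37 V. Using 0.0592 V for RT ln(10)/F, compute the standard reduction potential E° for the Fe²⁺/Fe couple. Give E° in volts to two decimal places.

E°cell = (0.0592/n)·log K = (0.0592/2)(65.2) = +1.930 V.
Since Fe²⁺/Fe is the cathode and Mg²⁺/Mg the anode, E°cell = E°(Fe²⁺/Fe) − E°(Mg²⁺/Mg).
So E°(Fe²⁺/Fe) = E°cell + E°(Mg²⁺/Mg) = +1.930 + (-2.37) = -0.44 V.

-0.44 V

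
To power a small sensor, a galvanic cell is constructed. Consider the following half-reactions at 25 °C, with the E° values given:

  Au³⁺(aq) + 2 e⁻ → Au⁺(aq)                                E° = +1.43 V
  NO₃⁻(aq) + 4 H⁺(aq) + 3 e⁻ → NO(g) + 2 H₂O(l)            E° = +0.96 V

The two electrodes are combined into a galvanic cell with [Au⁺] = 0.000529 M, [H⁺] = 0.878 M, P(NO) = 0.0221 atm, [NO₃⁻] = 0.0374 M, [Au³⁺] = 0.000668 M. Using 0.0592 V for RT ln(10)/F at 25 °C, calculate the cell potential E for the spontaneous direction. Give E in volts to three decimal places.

+0.473 V

Au³⁺/Au⁺ is the cathode (higher E°), NO₃⁻/NO the anode: E°cell = +1.43 − (+0.96) = +0.47 V, n = 6.
Overall: 3 Au³⁺(aq) + 2 NO(g) + 4 H₂O(l) → 3 Au⁺(aq) + 2 NO₃⁻(aq) + 8 H⁺(aq)
Q = [Au⁺]^3·[NO₃⁻]^2·[H⁺]^8 / ([Au³⁺]^3·P(NO)^2); log Q = -0.299.
E = E° − (0.0592/n) log Q = +0.47 − (0.0592/6)(-0.299) = +0.473 V.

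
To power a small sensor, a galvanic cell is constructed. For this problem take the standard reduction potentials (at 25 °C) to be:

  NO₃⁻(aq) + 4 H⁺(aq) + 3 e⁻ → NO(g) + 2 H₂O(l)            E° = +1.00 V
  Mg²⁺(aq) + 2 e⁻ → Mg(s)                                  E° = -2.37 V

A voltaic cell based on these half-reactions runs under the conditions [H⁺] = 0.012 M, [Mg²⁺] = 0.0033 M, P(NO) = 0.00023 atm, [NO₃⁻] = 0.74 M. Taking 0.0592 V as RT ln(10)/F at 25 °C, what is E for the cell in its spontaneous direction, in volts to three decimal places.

NO₃⁻/NO is the cathode (higher E°), Mg²⁺/Mg the anode: E°cell = +1.00 − (-2.37) = +3.37 V, n = 6.
Overall: 2 NO₃⁻(aq) + 8 H⁺(aq) + 3 Mg(s) → 2 NO(g) + 4 H₂O(l) + 3 Mg²⁺(aq)
Q = P(NO)^2·[Mg²⁺]^3 / ([NO₃⁻]^2·[H⁺]^8); log Q = 0.907.
E = E° − (0.0592/n) log Q = +3.37 − (0.0592/6)(0.907) = +3.361 V.

+3.361 V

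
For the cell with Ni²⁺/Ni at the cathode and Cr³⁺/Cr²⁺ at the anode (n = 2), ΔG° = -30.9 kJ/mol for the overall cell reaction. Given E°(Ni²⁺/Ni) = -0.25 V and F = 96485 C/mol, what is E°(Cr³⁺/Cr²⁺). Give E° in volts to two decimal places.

E°cell = −ΔG°/(nF) = −(-30.9×10³)/((2)(96485)) = +0.160 V.
Since Ni²⁺/Ni is the cathode and Cr³⁺/Cr²⁺ the anode, E°cell = E°(Ni²⁺/Ni) − E°(Cr³⁺/Cr²⁺).
So E°(Cr³⁺/Cr²⁺) = E°(Ni²⁺/Ni) − E°cell = (-0.25) − (+0.160) = -0.41 V.

-0.41 V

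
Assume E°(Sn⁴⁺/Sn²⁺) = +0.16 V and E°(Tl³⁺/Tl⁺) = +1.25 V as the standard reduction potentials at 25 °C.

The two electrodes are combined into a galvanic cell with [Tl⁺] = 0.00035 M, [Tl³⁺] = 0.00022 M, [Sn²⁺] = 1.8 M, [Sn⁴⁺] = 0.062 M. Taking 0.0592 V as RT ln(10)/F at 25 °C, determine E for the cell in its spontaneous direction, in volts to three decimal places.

Tl³⁺/Tl⁺ is the cathode (higher E°), Sn⁴⁺/Sn²⁺ the anode: E°cell = +1.25 − (+0.16) = +1.09 V, n = 2.
Overall: Tl³⁺(aq) + Sn²⁺(aq) → Tl⁺(aq) + Sn⁴⁺(aq)
Q = [Tl⁺]·[Sn⁴⁺] / ([Tl³⁺]·[Sn²⁺]); log Q = -1.261.
E = E° − (0.0592/n) log Q = +1.09 − (0.0592/2)(-1.261) = +1.127 V.

+1.127 V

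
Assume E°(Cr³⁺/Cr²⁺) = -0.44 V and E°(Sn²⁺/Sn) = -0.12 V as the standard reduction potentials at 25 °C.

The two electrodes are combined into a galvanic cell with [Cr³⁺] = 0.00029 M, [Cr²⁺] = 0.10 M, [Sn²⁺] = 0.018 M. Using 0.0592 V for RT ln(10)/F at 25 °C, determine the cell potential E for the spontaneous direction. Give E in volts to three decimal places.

Sn²⁺/Sn is the cathode (higher E°), Cr³⁺/Cr²⁺ the anode: E°cell = -0.12 − (-0.44) = +0.32 V, n = 2.
Overall: Sn²⁺(aq) + 2 Cr²⁺(aq) → Sn(s) + 2 Cr³⁺(aq)
Q = [Cr³⁺]^2 / ([Sn²⁺]·[Cr²⁺]^2); log Q = -3.330.
E = E° − (0.0592/n) log Q = +0.32 − (0.0592/2)(-3.330) = +0.419 V.

+0.419 V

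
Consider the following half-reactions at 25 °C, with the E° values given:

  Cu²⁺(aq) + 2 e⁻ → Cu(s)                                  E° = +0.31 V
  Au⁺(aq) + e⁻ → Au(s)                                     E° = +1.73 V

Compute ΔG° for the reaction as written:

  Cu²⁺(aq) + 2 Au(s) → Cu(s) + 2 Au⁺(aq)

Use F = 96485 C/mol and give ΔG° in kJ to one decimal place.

As written, Cu²⁺/Cu is reduced (cathode) and Au⁺/Au is oxidised (anode), so E°cell = (+0.31) − (+1.73) = -1.42 V.
Balancing electrons gives n = 2.
ΔG° = −nFE° = −(2)(96485)(-1.42) = 274,017 J = +274.0 kJ.

+274.0 kJ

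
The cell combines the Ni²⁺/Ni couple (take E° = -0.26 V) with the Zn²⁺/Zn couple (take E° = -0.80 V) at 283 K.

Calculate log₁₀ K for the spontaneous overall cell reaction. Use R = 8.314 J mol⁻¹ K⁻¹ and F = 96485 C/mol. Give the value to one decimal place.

19.2

Cathode: Ni²⁺/Ni; anode: Zn²⁺/Zn. E°cell = (-0.26) − (-0.80) = +0.54 V, with n = 2.
ΔG° = −nFE° = −RT ln K, so ln K = nFE°/(RT) = (2)(96485)(+0.54) / ((8.314)(283)) = 44.288.
log₁₀ K = 44.288 / ln 10 = 19.2.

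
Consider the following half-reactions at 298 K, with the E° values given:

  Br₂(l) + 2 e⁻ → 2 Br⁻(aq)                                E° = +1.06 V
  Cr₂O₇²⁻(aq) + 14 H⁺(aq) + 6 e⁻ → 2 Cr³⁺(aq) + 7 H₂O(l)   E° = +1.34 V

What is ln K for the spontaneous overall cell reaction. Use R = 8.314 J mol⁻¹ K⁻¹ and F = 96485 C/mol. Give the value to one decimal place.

Cathode: Cr₂O₇²⁻/Cr³⁺; anode: Br₂/Br⁻. E°cell = (+1.34) − (+1.06) = +0.28 V, with n = 6.
ΔG° = −nFE° = −RT ln K, so ln K = nFE°/(RT) = (6)(96485)(+0.28) / ((8.314)(298)) = 65.425.

65.4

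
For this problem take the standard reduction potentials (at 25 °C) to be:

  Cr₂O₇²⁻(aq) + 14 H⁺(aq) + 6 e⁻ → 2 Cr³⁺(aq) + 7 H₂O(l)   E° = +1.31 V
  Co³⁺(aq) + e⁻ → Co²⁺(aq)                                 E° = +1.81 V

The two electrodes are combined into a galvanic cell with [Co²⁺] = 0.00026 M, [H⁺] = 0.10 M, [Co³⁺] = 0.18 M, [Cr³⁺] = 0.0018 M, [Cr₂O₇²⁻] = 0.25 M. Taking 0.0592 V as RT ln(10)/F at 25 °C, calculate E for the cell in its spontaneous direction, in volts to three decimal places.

+0.758 V

Co³⁺/Co²⁺ is the cathode (higher E°), Cr₂O₇²⁻/Cr³⁺ the anode: E°cell = +1.81 − (+1.31) = +0.50 V, n = 6.
Overall: 6 Co³⁺(aq) + 2 Cr³⁺(aq) + 7 H₂O(l) → 6 Co²⁺(aq) + Cr₂O₇²⁻(aq) + 14 H⁺(aq)
Q = [Co²⁺]^6·[Cr₂O₇²⁻]·[H⁺]^14 / ([Co³⁺]^6·[Cr³⁺]^2); log Q = -26.154.
E = E° − (0.0592/n) log Q = +0.50 − (0.0592/6)(-26.154) = +0.758 V.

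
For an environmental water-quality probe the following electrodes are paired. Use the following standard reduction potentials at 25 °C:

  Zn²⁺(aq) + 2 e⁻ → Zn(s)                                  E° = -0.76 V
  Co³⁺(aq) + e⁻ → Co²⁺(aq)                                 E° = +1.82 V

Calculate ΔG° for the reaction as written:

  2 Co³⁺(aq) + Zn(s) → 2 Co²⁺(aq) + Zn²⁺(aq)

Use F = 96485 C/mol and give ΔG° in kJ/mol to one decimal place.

As written, Co³⁺/Co²⁺ is reduced (cathode) and Zn²⁺/Zn is oxidised (anode), so E°cell = (+1.82) − (-0.76) = +2.58 V.
Balancing electrons gives n = 2.
ΔG° = −nFE° = −(2)(96485)(+2.58) = -497,863 J = -497.9 kJ/mol.

-497.9 kJ/mol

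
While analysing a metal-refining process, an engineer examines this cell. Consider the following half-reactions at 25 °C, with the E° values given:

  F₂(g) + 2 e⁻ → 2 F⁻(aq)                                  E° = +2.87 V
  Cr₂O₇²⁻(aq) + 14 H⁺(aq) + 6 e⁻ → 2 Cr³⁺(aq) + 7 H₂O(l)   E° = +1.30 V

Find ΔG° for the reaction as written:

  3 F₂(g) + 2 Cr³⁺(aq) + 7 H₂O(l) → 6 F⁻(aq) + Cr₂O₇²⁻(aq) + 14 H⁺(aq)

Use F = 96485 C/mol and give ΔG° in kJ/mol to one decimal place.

As written, F₂/F⁻ is reduced (cathode) and Cr₂O₇²⁻/Cr³⁺ is oxidised (anode), so E°cell = (+2.87) − (+1.30) = +1.57 V.
Balancing electrons gives n = 6.
ΔG° = −nFE° = −(6)(96485)(+1.57) = -908,889 J = -908.9 kJ/mol.

-908.9 kJ/mol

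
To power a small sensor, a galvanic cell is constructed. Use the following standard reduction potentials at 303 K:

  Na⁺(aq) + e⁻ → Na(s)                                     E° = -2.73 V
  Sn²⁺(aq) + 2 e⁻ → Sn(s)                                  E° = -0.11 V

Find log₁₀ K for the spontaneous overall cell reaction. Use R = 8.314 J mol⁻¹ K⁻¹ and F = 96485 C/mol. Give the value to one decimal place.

87.2

Cathode: Sn²⁺/Sn; anode: Na⁺/Na. E°cell = (-0.11) − (-2.73) = +2.62 V, with n = 2.
ΔG° = −nFE° = −RT ln K, so ln K = nFE°/(RT) = (2)(96485)(+2.62) / ((8.314)(303)) = 200.696.
log₁₀ K = 200.696 / ln 10 = 87.2.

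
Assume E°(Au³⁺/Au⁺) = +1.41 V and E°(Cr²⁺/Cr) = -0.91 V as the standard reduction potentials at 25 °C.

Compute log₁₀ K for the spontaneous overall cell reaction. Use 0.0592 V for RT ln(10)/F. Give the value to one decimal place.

Cathode: Au³⁺/Au⁺; anode: Cr²⁺/Cr. E°cell = +2.32 V, n = 2.
log K = nE°cell / 0.0592 = (2)(+2.32) / 0.0592 = 78.4.

78.4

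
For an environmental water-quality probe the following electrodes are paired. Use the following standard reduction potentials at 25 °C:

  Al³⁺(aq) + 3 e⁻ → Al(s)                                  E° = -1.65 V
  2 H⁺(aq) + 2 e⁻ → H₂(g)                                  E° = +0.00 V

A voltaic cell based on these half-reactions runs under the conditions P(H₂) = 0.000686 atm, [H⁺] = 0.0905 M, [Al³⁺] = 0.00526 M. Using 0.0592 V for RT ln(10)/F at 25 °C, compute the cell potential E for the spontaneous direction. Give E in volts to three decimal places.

H⁺/H₂ is the cathode (higher E°), Al³⁺/Al the anode: E°cell = +0.00 − (-1.65) = +1.65 V, n = 6.
Overall: 6 H⁺(aq) + 2 Al(s) → 3 H₂(g) + 2 Al³⁺(aq)
Q = P(H₂)^3·[Al³⁺]^2 / ([H⁺]^6); log Q = -7.789.
E = E° − (0.0592/n) log Q = +1.65 − (0.0592/6)(-7.789) = +1.727 V.

+1.727 V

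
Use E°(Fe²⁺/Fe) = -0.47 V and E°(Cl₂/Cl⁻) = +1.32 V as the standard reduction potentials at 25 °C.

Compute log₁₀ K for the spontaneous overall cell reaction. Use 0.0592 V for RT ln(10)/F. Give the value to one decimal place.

60.5

Cathode: Cl₂/Cl⁻; anode: Fe²⁺/Fe. E°cell = +1.79 V, n = 2.
log K = nE°cell / 0.0592 = (2)(+1.79) / 0.0592 = 60.5.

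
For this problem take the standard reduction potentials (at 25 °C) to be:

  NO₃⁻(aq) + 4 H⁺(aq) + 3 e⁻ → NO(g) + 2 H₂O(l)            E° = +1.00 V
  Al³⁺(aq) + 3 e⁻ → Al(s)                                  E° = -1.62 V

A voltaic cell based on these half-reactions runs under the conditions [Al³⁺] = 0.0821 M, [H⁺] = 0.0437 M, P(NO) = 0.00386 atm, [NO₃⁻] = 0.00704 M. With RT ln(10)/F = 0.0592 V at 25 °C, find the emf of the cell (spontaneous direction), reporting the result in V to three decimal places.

+2.539 V

NO₃⁻/NO is the cathode (higher E°), Al³⁺/Al the anode: E°cell = +1.00 − (-1.62) = +2.62 V, n = 3.
Overall: NO₃⁻(aq) + 4 H⁺(aq) + Al(s) → NO(g) + 2 H₂O(l) + Al³⁺(aq)
Q = P(NO)·[Al³⁺] / ([NO₃⁻]·[H⁺]^4); log Q = 4.091.
E = E° − (0.0592/n) log Q = +2.62 − (0.0592/3)(4.091) = +2.539 V.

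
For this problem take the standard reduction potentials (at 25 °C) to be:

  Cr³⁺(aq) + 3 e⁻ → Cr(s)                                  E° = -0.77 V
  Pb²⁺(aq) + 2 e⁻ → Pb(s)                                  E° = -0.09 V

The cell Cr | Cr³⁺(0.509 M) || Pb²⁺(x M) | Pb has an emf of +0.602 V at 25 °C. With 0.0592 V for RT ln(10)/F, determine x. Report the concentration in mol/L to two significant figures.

0.0015 M

Pb²⁺/Pb is the cathode, Cr³⁺/Cr the anode: E°cell = +0.68 V, n = 6.
Overall reaction: 3 Pb²⁺(aq) + 2 Cr(s) → 3 Pb(s) + 2 Cr³⁺(aq); Q = [Cr³⁺]^2/[Pb²⁺]^3.
From E = E° − (0.0592/n) log Q: log Q = (E° − E)·n/0.0592 = (+0.68 − (+0.602))·6/0.0592 = 7.9054.
So 3·log[Pb²⁺] = 2·log(0.509) − log Q = -0.5866 − (7.9054) = -8.4920; log[Pb²⁺] = -8.4920 / 3 = -2.8307; [Pb²⁺] = 10^(-2.8307) ≈ 0.0015 M.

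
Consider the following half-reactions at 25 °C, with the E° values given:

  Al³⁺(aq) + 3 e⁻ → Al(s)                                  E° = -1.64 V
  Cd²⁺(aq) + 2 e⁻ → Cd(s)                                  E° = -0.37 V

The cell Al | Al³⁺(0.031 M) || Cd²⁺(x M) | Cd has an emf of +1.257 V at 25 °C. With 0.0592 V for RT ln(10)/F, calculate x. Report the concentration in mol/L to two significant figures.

Cd²⁺/Cd is the cathode, Al³⁺/Al the anode: E°cell = +1.27 V, n = 6.
Overall reaction: 3 Cd²⁺(aq) + 2 Al(s) → 3 Cd(s) + 2 Al³⁺(aq); Q = [Al³⁺]^2/[Cd²⁺]^3.
From E = E° − (0.0592/n) log Q: log Q = (E° − E)·n/0.0592 = (+1.27 − (+1.257))·6/0.0592 = 1.3176.
So 3·log[Cd²⁺] = 2·log(0.031) − log Q = -3.0173 − (1.3176) = -4.3349; log[Cd²⁺] = -4.3349 / 3 = -1.4450; [Cd²⁺] = 10^(-1.4450) ≈ 0.036 M.

0.036 M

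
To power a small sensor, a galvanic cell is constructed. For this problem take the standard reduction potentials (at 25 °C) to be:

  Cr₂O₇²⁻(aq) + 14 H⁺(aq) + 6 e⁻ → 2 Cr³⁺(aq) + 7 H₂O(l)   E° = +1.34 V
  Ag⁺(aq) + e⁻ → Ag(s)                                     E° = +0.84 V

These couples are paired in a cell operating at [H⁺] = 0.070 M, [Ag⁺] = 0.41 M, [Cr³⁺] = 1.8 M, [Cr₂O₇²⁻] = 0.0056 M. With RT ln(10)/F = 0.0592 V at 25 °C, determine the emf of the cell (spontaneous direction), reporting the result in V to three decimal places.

Cr₂O₇²⁻/Cr³⁺ is the cathode (higher E°), Ag⁺/Ag the anode: E°cell = +1.34 − (+0.84) = +0.50 V, n = 6.
Overall: Cr₂O₇²⁻(aq) + 14 H⁺(aq) + 6 Ag(s) → 2 Cr³⁺(aq) + 7 H₂O(l) + 6 Ag⁺(aq)
Q = [Cr³⁺]^2·[Ag⁺]^6 / ([Cr₂O₇²⁻]·[H⁺]^14); log Q = 16.608.
E = E° − (0.0592/n) log Q = +0.50 − (0.0592/6)(16.608) = +0.336 V.

+0.336 V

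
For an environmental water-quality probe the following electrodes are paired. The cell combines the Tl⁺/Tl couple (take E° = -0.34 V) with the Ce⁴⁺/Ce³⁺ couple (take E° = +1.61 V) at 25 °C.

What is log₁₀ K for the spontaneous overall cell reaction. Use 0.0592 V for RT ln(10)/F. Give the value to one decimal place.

32.9

Cathode: Ce⁴⁺/Ce³⁺; anode: Tl⁺/Tl. E°cell = +1.95 V, n = 1.
log K = nE°cell / 0.0592 = (1)(+1.95) / 0.0592 = 32.9.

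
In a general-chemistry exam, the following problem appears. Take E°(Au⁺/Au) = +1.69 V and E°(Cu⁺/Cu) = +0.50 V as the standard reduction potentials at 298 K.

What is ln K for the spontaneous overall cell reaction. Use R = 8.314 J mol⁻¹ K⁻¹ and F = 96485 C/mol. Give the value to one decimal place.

46.3

Cathode: Au⁺/Au; anode: Cu⁺/Cu. E°cell = (+1.69) − (+0.50) = +1.19 V, with n = 1.
ΔG° = −nFE° = −RT ln K, so ln K = nFE°/(RT) = (1)(96485)(+1.19) / ((8.314)(298)) = 46.343.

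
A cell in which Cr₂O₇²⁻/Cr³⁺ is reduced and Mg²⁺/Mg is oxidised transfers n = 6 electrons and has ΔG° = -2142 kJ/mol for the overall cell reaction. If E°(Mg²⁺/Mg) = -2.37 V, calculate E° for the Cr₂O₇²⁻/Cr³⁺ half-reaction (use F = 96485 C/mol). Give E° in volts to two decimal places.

+1.33 V

E°cell = −ΔG°/(nF) = −(-2142×10³)/((6)(96485)) = +3.700 V.
Since Cr₂O₇²⁻/Cr³⁺ is the cathode and Mg²⁺/Mg the anode, E°cell = E°(Cr₂O₇²⁻/Cr³⁺) − E°(Mg²⁺/Mg).
So E°(Cr₂O₇²⁻/Cr³⁺) = E°cell + E°(Mg²⁺/Mg) = +3.700 + (-2.37) = +1.33 V.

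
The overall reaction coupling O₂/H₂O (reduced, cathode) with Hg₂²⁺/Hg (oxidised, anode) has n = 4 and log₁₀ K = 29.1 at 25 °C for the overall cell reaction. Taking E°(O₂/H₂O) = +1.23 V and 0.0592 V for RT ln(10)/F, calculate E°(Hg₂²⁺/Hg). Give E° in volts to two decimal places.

+0.80 V

E°cell = (0.0592/n)·log K = (0.0592/4)(29.1) = +0.431 V.
Since O₂/H₂O is the cathode and Hg₂²⁺/Hg the anode, E°cell = E°(O₂/H₂O) − E°(Hg₂²⁺/Hg).
So E°(Hg₂²⁺/Hg) = E°(O₂/H₂O) − E°cell = (+1.23) − (+0.431) = +0.80 V.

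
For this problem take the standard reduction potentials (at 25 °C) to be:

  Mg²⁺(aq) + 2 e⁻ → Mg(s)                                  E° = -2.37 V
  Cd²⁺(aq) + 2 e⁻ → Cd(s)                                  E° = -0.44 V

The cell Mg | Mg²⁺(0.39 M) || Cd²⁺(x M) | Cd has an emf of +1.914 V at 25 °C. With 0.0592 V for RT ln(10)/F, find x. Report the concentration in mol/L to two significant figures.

0.11 M

Cd²⁺/Cd is the cathode, Mg²⁺/Mg the anode: E°cell = +1.93 V, n = 2.
Overall reaction: Cd²⁺(aq) + Mg(s) → Cd(s) + Mg²⁺(aq); Q = [Mg²⁺]^1/[Cd²⁺]^1.
From E = E° − (0.0592/n) log Q: log Q = (E° − E)·n/0.0592 = (+1.93 − (+1.914))·2/0.0592 = 0.5405.
So 1·log[Cd²⁺] = 1·log(0.39) − log Q = -0.4089 − (0.5405) = -0.9494; [Cd²⁺] = 10^(-0.9494) ≈ 0.11 M.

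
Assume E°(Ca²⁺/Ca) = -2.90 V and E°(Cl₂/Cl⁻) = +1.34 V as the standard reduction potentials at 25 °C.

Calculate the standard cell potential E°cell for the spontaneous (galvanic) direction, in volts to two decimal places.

The Cl₂/Cl⁻ couple has the higher reduction potential, so it is the cathode; Ca²⁺/Ca is oxidised at the anode.
E°cell = E°(cathode) − E°(anode) = (+1.34) − (-2.90) = +4.24 V.

+4.24 V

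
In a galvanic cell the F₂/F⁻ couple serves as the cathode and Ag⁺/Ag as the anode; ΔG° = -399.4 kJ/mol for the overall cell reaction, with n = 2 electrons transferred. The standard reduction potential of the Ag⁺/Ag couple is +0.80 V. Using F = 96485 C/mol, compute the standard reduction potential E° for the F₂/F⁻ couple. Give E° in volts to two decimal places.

E°cell = −ΔG°/(nF) = −(-399.4×10³)/((2)(96485)) = +2.070 V.
Since F₂/F⁻ is the cathode and Ag⁺/Ag the anode, E°cell = E°(F₂/F⁻) − E°(Ag⁺/Ag).
So E°(F₂/F⁻) = E°cell + E°(Ag⁺/Ag) = +2.070 + (+0.80) = +2.87 V.

+2.87 V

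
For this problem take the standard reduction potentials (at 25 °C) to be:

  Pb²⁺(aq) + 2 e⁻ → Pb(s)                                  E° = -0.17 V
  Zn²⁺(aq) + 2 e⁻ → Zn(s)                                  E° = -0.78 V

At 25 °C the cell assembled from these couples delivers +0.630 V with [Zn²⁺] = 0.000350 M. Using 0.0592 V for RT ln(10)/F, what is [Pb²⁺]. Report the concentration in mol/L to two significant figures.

Pb²⁺/Pb is the cathode, Zn²⁺/Zn the anode: E°cell = +0.61 V, n = 2.
Overall reaction: Pb²⁺(aq) + Zn(s) → Pb(s) + Zn²⁺(aq); Q = [Zn²⁺]^1/[Pb²⁺]^1.
From E = E° − (0.0592/n) log Q: log Q = (E° − E)·n/0.0592 = (+0.61 − (+0.630))·2/0.0592 = -0.6757.
So 1·log[Pb²⁺] = 1·log(0.00035) − log Q = -3.4559 − (-0.6757) = -2.7802; [Pb²⁺] = 10^(-2.7802) ≈ 0.0017 M.

0.0017 M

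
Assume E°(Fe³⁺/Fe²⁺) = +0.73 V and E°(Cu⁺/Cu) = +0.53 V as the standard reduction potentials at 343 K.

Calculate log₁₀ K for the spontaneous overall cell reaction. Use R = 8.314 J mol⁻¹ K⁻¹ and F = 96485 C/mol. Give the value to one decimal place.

2.9

Cathode: Fe³⁺/Fe²⁺; anode: Cu⁺/Cu. E°cell = (+0.73) − (+0.53) = +0.20 V, with n = 1.
ΔG° = −nFE° = −RT ln K, so ln K = nFE°/(RT) = (1)(96485)(+0.20) / ((8.314)(343)) = 6.767.
log₁₀ K = 6.767 / ln 10 = 2.9.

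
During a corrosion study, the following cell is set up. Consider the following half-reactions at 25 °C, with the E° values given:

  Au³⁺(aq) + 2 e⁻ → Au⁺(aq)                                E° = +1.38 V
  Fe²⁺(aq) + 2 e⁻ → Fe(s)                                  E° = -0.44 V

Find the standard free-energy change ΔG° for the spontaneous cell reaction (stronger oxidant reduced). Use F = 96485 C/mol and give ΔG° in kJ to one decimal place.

-351.2 kJ

Au³⁺/Au⁺ (E° = +1.38 V) is the cathode; Fe²⁺/Fe (E° = -0.44 V) is the anode, so E°cell = +1.82 V.
Balancing electrons gives n = 2 (lcm of 2 and 2).
ΔG° = −nFE° = −(2)(96485)(+1.82) = -351,205 J = -351.2 kJ.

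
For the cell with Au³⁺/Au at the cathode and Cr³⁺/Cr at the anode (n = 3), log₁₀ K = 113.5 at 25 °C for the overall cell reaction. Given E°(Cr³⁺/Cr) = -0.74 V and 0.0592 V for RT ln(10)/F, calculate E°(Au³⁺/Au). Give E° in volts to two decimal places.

E°cell = (0.0592/n)·log K = (0.0592/3)(113.5) = +2.240 V.
Since Au³⁺/Au is the cathode and Cr³⁺/Cr the anode, E°cell = E°(Au³⁺/Au) − E°(Cr³⁺/Cr).
So E°(Au³⁺/Au) = E°cell + E°(Cr³⁺/Cr) = +2.240 + (-0.74) = +1.50 V.

+1.50 V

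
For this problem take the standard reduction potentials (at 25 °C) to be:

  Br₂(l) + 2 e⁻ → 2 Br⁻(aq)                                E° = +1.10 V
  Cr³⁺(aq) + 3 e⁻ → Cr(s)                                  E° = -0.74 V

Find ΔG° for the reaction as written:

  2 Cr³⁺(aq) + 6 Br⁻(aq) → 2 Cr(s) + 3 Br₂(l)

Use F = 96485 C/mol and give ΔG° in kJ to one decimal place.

+1065.2 kJ

As written, Cr³⁺/Cr is reduced (cathode) and Br₂/Br⁻ is oxidised (anode), so E°cell = (-0.74) − (+1.10) = -1.84 V.
Balancing electrons gives n = 6.
ΔG° = −nFE° = −(6)(96485)(-1.84) = 1,065,194 J = +1065.2 kJ.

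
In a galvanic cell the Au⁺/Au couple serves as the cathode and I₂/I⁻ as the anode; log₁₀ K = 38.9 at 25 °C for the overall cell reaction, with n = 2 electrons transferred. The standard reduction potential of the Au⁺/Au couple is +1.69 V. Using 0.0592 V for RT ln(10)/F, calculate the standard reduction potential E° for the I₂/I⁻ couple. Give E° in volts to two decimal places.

E°cell = (0.0592/n)·log K = (0.0592/2)(38.9) = +1.151 V.
Since Au⁺/Au is the cathode and I₂/I⁻ the anode, E°cell = E°(Au⁺/Au) − E°(I₂/I⁻).
So E°(I₂/I⁻) = E°(Au⁺/Au) − E°cell = (+1.69) − (+1.151) = +0.54 V.

+0.54 V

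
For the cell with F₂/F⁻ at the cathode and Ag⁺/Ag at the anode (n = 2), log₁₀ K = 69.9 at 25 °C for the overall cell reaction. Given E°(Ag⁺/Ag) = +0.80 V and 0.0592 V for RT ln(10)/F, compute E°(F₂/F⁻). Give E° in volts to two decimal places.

E°cell = (0.0592/n)·log K = (0.0592/2)(69.9) = +2.069 V.
Since F₂/F⁻ is the cathode and Ag⁺/Ag the anode, E°cell = E°(F₂/F⁻) − E°(Ag⁺/Ag).
So E°(F₂/F⁻) = E°cell + E°(Ag⁺/Ag) = +2.069 + (+0.80) = +2.87 V.

+2.87 V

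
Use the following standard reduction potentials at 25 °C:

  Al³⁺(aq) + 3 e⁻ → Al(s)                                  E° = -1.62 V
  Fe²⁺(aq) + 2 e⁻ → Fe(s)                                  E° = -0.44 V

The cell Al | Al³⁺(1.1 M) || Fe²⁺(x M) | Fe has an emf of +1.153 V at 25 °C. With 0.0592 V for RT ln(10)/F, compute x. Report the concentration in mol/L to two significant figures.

0.13 M

Fe²⁺/Fe is the cathode, Al³⁺/Al the anode: E°cell = +1.18 V, n = 6.
Overall reaction: 3 Fe²⁺(aq) + 2 Al(s) → 3 Fe(s) + 2 Al³⁺(aq); Q = [Al³⁺]^2/[Fe²⁺]^3.
From E = E° − (0.0592/n) log Q: log Q = (E° − E)·n/0.0592 = (+1.18 − (+1.153))·6/0.0592 = 2.7365.
So 3·log[Fe²⁺] = 2·log(1.1) − log Q = 0.0828 − (2.7365) = -2.6537; log[Fe²⁺] = -2.6537 / 3 = -0.8846; [Fe²⁺] = 10^(-0.8846) ≈ 0.13 M.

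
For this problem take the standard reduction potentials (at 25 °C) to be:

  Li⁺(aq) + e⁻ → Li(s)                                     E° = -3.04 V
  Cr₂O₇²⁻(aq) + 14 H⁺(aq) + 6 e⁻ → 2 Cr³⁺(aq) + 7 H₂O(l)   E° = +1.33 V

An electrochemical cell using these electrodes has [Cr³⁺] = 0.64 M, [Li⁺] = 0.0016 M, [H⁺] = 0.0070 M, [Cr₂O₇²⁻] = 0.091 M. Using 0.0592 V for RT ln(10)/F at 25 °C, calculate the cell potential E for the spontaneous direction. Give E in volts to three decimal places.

+4.231 V

Cr₂O₇²⁻/Cr³⁺ is the cathode (higher E°), Li⁺/Li the anode: E°cell = +1.33 − (-3.04) = +4.37 V, n = 6.
Overall: Cr₂O₇²⁻(aq) + 14 H⁺(aq) + 6 Li(s) → 2 Cr³⁺(aq) + 7 H₂O(l) + 6 Li⁺(aq)
Q = [Cr³⁺]^2·[Li⁺]^6 / ([Cr₂O₇²⁻]·[H⁺]^14); log Q = 14.047.
E = E° − (0.0592/n) log Q = +4.37 − (0.0592/6)(14.047) = +4.231 V.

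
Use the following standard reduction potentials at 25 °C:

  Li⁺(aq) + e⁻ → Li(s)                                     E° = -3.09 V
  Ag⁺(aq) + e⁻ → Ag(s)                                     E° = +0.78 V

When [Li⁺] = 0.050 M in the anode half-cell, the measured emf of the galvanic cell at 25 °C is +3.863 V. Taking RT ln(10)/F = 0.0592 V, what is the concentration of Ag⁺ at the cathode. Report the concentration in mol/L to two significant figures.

0.038 M

Ag⁺/Ag is the cathode, Li⁺/Li the anode: E°cell = +3.87 V, n = 1.
Overall reaction: Ag⁺(aq) + Li(s) → Ag(s) + Li⁺(aq); Q = [Li⁺]^1/[Ag⁺]^1.
From E = E° − (0.0592/n) log Q: log Q = (E° − E)·n/0.0592 = (+3.87 − (+3.863))·1/0.0592 = 0.1182.
So 1·log[Ag⁺] = 1·log(0.05) − log Q = -1.3010 − (0.1182) = -1.4192; [Ag⁺] = 10^(-1.4192) ≈ 0.038 M.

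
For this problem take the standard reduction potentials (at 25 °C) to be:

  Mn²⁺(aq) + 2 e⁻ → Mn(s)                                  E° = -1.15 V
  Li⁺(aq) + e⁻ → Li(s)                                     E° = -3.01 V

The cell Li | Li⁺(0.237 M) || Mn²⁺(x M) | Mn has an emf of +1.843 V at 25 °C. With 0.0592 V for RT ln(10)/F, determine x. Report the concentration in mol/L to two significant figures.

0.015 M

Mn²⁺/Mn is the cathode, Li⁺/Li the anode: E°cell = +1.86 V, n = 2.
Overall reaction: Mn²⁺(aq) + 2 Li(s) → Mn(s) + 2 Li⁺(aq); Q = [Li⁺]^2/[Mn²⁺]^1.
From E = E° − (0.0592/n) log Q: log Q = (E° − E)·n/0.0592 = (+1.86 − (+1.843))·2/0.0592 = 0.5743.
So 1·log[Mn²⁺] = 2·log(0.237) − log Q = -1.2505 − (0.5743) = -1.8248; [Mn²⁺] = 10^(-1.8248) ≈ 0.015 M.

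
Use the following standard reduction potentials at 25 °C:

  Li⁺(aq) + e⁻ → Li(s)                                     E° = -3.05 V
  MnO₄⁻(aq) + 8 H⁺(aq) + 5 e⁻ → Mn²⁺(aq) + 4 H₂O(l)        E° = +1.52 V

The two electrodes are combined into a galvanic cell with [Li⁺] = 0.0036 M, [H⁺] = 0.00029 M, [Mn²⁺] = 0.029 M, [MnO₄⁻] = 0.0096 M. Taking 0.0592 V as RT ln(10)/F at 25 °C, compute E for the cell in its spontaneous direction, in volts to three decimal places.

MnO₄⁻/Mn²⁺ is the cathode (higher E°), Li⁺/Li the anode: E°cell = +1.52 − (-3.05) = +4.57 V, n = 5.
Overall: MnO₄⁻(aq) + 8 H⁺(aq) + 5 Li(s) → Mn²⁺(aq) + 4 H₂O(l) + 5 Li⁺(aq)
Q = [Mn²⁺]·[Li⁺]^5 / ([MnO₄⁻]·[H⁺]^8); log Q = 16.562.
E = E° − (0.0592/n) log Q = +4.57 − (0.0592/5)(16.562) = +4.374 V.

+4.374 V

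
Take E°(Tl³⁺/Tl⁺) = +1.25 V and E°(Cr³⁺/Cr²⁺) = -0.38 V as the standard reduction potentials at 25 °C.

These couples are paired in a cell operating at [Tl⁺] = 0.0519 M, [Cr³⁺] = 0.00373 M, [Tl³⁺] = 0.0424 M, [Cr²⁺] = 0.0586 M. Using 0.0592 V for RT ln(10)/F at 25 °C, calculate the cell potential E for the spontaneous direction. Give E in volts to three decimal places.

+1.698 V

Tl³⁺/Tl⁺ is the cathode (higher E°), Cr³⁺/Cr²⁺ the anode: E°cell = +1.25 − (-0.38) = +1.63 V, n = 2.
Overall: Tl³⁺(aq) + 2 Cr²⁺(aq) → Tl⁺(aq) + 2 Cr³⁺(aq)
Q = [Tl⁺]·[Cr³⁺]^2 / ([Tl³⁺]·[Cr²⁺]^2); log Q = -2.305.
E = E° − (0.0592/n) log Q = +1.63 − (0.0592/2)(-2.305) = +1.698 V.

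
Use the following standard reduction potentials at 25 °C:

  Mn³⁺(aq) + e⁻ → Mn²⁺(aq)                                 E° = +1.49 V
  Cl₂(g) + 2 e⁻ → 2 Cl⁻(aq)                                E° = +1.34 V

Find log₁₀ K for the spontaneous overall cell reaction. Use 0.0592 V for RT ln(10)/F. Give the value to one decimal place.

Cathode: Mn³⁺/Mn²⁺; anode: Cl₂/Cl⁻. E°cell = +0.15 V, n = 2.
log K = nE°cell / 0.0592 = (2)(+0.15) / 0.0592 = 5.1.

5.1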